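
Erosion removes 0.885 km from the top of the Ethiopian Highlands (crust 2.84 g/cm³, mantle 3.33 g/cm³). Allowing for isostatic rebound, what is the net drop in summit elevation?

Rebound u = e ρ_c/ρ_m = 0.885 km × 2.84/3.33 = 0.7548 km.
Net surface drop = e − u = 0.885 km − 0.7548 km = e (ρ_m − ρ_c)/ρ_m = 0.13 km.

0.13 km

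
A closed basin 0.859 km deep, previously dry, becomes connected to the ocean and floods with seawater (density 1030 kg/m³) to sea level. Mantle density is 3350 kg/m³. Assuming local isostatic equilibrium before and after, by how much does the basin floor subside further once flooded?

0.381 km

After flooding the water column is d + s deep. Its weight must equal the weight of mantle displaced by the extra subsidence s: (d + s) ρ_w = s ρ_m.
s = d ρ_w / (ρ_m − ρ_w) = 0.859 km × 1030/(3350 − 1030) = 0.381 km.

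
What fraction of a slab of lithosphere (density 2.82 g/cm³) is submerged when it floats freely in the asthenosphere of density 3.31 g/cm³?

85.2%

Submerged fraction = ρ_obj/ρ_fluid = 2.82/3.31 = 85.2%.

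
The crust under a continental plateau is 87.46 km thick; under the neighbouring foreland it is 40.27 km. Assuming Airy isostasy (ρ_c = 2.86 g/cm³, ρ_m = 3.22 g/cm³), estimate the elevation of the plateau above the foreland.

5.28 km

Excess crust Δ = 87.46 km − 40.27 km = 47.19 km, split between elevation h and root r with h + r = Δ.
Airy balance ρ_c h = (ρ_m − ρ_c) r gives r = h ρ_c/(ρ_m − ρ_c), so h (1 + ρ_c/(ρ_m − ρ_c)) = Δ, i.e. h = Δ (ρ_m − ρ_c)/ρ_m.
h = 47.19 km × 0.36/3.22 = 5.28 km.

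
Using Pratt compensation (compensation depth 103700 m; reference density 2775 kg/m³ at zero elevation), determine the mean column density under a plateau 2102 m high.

2720 kg/m³

Pratt balance: ρ_ref D = ρ (D + h).
ρ = ρ_ref D/(D + h) = 2775 × 103700 m/(103700 m + 2102 m) = 2720 kg/m³.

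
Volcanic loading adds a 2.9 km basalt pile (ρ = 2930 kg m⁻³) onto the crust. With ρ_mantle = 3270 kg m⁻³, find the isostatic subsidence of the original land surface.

2.6 km

Subaerial loading: s = t ρ_load / ρ_m.
s = 2.9 km × 2930/3270 = 2.6 km.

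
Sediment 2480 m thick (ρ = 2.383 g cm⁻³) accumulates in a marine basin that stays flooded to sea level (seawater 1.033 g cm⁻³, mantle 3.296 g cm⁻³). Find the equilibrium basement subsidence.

Submarine loading: the sediment displaces seawater, and the subsidence is in turn flooded, so s (ρ_m − ρ_w) = t (ρ_sed − ρ_w).
s = 2480 m × (2.383 − 1.033) / (3.296 − 1.033) = 1480 m.

1480 m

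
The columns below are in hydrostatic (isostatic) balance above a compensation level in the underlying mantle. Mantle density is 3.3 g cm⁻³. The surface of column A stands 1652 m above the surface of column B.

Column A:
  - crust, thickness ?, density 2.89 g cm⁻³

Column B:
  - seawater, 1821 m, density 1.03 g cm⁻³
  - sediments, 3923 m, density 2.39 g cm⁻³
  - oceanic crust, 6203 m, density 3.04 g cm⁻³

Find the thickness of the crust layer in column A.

36000 m

Take the compensation level at the base of the deeper column (depth z_c below the surface of column A) and equate Σ ρ_i t_i down to z_c; mantle fills any gap and the z_c terms cancel.
Column A: x×2.89 + (z_c − 0 − x)×3.3
Column B: 1652×0 + 1821×1.03 + 3923×2.39 + 6203×3.04 + (z_c − 1652 − 11947)×3.3
The z_c×3.3 term appears on both sides and cancels. Collect the known terms of each column as K = Σ(ρt)_known − 3.3 × (depth of known layers): K_A = 0 − 3.3×0 = 0; K_B = 30108.72 − 3.3×(1652 + 11947) = −14767.98.
Balance: K_A − x×(3.3 − 2.89) = K_B, so x = (K_A − K_B)/(3.3 − 2.89) = 14768/0.41 = 36000 m.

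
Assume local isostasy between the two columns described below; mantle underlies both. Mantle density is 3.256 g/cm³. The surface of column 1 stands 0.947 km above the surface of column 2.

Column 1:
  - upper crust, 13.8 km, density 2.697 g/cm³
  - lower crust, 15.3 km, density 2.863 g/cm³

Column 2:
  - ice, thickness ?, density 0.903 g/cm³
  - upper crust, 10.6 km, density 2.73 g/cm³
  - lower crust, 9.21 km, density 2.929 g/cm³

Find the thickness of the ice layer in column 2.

Take the compensation level at the base of the deeper column (depth z_c below the surface of column 1) and equate Σ ρ_i t_i down to z_c; mantle fills any gap and the z_c terms cancel.
Column 1: 13.8×2.697 + 15.3×2.863 + (z_c − 29.1)×3.256
Column 2: 0.947×0 + x×0.903 + 10.6×2.73 + 9.21×2.929 + (z_c − 0.947 − 19.81 − x)×3.256
The z_c×3.256 term appears on both sides and cancels. Collect the known terms of each column as K = Σ(ρt)_known − 3.256 × (depth of known layers): K_1 = 81.0225 − 3.256×29.1 = −13.7271; K_2 = 55.91409 − 3.256×(0.947 + 19.81) = −11.670702.
Balance: K_1 = K_2 − x×(3.256 − 0.903), so x = (K_2 − K_1)/(3.256 − 0.903) = 2.0564/2.353 = 0.874 km.

0.874 km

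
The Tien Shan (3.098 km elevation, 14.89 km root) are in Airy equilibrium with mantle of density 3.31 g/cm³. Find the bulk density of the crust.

ρ_c h = (ρ_m − ρ_c) r → ρ_c (h + r) = ρ_m r → ρ_c = ρ_m r / (h + r).
ρ_c = 3.31 × 14.89 km / (3.098 km + 14.89 km) = 2.74 g/cm³.

2.74 g/cm³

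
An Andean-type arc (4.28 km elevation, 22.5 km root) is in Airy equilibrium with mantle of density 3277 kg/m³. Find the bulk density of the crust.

ρ_c h = (ρ_m − ρ_c) r → ρ_c (h + r) = ρ_m r → ρ_c = ρ_m r / (h + r).
ρ_c = 3277 × 22.5 km / (4.28 km + 22.5 km) = 2750 kg/m³.

2750 kg/m³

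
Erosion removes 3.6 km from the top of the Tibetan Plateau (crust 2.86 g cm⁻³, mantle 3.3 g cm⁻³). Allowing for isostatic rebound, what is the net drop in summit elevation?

Rebound u = e ρ_c/ρ_m = 3.6 km × 2.86/3.3 = 3.12 km.
Net surface drop = e − u = 3.6 km − 3.12 km = e (ρ_m − ρ_c)/ρ_m = 0.48 km.

0.48 km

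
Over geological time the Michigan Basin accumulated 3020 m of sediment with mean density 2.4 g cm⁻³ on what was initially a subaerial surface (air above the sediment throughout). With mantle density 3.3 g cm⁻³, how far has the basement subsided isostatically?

2200 m

Subaerial load: s = t ρ_sed / ρ_m = 3020 m × 2.4/3.3 = 2200 m.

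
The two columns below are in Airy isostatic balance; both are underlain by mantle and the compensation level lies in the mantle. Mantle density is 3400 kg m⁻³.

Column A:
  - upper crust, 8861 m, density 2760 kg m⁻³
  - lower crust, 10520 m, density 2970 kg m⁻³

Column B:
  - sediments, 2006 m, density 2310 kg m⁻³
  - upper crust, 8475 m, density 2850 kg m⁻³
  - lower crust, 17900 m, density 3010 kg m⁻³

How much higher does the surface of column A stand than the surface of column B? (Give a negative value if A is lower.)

For any compensation level in the mantle, the mantle terms cancel and isostasy reduces to e = (Σt_A − Σt_B) − (Σ(ρt)_A − Σ(ρt)_B) / ρ_m.
Σt_A = 19381 m; Σt_B = 28381 m; Σ(ρt)_A = 55700760; Σ(ρt)_B = 82666610 (in m·kg m⁻³).
e = (19381 − 28381) − (55700760 − 82666610) / 3400 = −1070 m.

−1070 m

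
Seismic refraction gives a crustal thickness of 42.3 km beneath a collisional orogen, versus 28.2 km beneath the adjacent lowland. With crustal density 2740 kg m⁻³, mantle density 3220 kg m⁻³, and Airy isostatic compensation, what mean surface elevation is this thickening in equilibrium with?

2.1 km

Excess crust Δ = 42.3 km − 28.2 km = 14.1 km, split between elevation h and root r with h + r = Δ.
Airy balance ρ_c h = (ρ_m − ρ_c) r gives r = h ρ_c/(ρ_m − ρ_c), so h (1 + ρ_c/(ρ_m − ρ_c)) = Δ, i.e. h = Δ (ρ_m − ρ_c)/ρ_m.
h = 14.1 km × 480/3220 = 2.1 km.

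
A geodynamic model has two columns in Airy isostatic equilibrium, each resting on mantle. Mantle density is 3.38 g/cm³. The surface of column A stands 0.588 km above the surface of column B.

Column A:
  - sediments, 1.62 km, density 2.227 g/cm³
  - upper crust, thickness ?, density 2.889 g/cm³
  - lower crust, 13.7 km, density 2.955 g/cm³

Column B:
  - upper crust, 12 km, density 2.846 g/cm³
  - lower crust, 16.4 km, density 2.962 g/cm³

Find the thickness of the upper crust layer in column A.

15.4 km

Take the compensation level at the base of the deeper column (depth z_c below the surface of column A) and equate Σ ρ_i t_i down to z_c; mantle fills any gap and the z_c terms cancel.
Column A: 1.62×2.227 + x×2.889 + 13.7×2.955 + (z_c − 15.32 − x)×3.38
Column B: 0.588×0 + 12×2.846 + 16.4×2.962 + (z_c − 0.588 − 28.4)×3.38
The z_c×3.38 term appears on both sides and cancels. Collect the known terms of each column as K = Σ(ρt)_known − 3.38 × (depth of known layers): K_A = 44.09124 − 3.38×15.32 = −7.69036; K_B = 82.7288 − 3.38×(0.588 + 28.4) = −15.25064.
Balance: K_A − x×(3.38 − 2.889) = K_B, so x = (K_A − K_B)/(3.38 − 2.889) = 7.56028/0.491 = 15.4 km.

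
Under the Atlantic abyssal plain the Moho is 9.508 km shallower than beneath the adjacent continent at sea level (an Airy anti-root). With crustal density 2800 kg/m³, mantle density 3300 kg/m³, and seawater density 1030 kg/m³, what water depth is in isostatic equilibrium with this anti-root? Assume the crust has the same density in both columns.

Replacing a thickness d of crust by seawater at the top must be balanced by replacing crust with mantle at the base: d (ρ_c − ρ_w) = a (ρ_m − ρ_c).
d = a (ρ_m − ρ_c)/(ρ_c − ρ_w) = 9.508 km × 500/1770 = 2.69 km.

2.69 km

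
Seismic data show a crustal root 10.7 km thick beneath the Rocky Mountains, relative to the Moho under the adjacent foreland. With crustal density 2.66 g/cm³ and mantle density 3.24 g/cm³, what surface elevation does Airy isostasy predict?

Balancing pressure at the compensation depth: ρ_c h = (ρ_m − ρ_c) r.
h = r (ρ_m − ρ_c) / ρ_c = 10.7 km × (3.24 − 2.66) / 2.66 = 2.33 km.

2.33 km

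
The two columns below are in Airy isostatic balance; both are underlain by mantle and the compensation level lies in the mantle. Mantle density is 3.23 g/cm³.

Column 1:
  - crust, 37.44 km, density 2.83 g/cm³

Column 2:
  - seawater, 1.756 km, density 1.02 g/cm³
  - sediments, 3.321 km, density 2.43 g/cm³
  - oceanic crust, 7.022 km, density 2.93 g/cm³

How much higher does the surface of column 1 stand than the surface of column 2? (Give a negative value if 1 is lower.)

1.96 km

For any compensation level in the mantle, the mantle terms cancel and isostasy reduces to e = (Σt_1 − Σt_2) − (Σ(ρt)_1 − Σ(ρt)_2) / ρ_m.
Σt_1 = 37.44 km; Σt_2 = 12.099 km; Σ(ρt)_1 = 105.9552; Σ(ρt)_2 = 30.43561 (in km·g/cm³).
e = (37.44 − 12.099) − (105.9552 − 30.43561) / 3.23 = 1.96 km.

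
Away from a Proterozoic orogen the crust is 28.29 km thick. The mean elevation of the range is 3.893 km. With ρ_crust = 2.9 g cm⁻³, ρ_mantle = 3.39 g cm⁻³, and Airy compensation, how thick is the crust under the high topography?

Root depth r = h ρ_c / (ρ_m − ρ_c) = 3.893 km × 2.9 / 0.49 = 23.04 km.
Total thickness = T + h + r = 28.29 km + 3.893 km + 23.04 km = 55.2 km.

55.2 km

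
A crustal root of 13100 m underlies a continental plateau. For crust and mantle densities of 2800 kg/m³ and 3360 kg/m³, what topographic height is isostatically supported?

2620 m

In Airy isostatic equilibrium: ρ_c h = (ρ_m − ρ_c) r.
h = r (ρ_m − ρ_c) / ρ_c = 13100 m × (3360 − 2800) / 2800 = 2620 m.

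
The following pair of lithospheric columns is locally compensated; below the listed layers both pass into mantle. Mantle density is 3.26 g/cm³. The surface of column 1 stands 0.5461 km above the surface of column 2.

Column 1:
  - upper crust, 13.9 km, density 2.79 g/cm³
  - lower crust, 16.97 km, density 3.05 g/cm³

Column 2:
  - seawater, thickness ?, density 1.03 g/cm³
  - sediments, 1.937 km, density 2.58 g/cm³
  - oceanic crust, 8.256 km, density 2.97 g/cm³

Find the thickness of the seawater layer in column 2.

2.07 km

Take the compensation level at the base of the deeper column (depth z_c below the surface of column 1) and equate Σ ρ_i t_i down to z_c; mantle fills any gap and the z_c terms cancel.
Column 1: 13.9×2.79 + 16.97×3.05 + (z_c − 30.87)×3.26
Column 2: 0.5461×0 + x×1.03 + 1.937×2.58 + 8.256×2.97 + (z_c − 0.5461 − 10.193 − x)×3.26
The z_c×3.26 term appears on both sides and cancels. Collect the known terms of each column as K = Σ(ρt)_known − 3.26 × (depth of known layers): K_1 = 90.5395 − 3.26×30.87 = −10.0967; K_2 = 29.51778 − 3.26×(0.5461 + 10.193) = −5.491686.
Balance: K_1 = K_2 − x×(3.26 − 1.03), so x = (K_2 − K_1)/(3.26 − 1.03) = 4.60501/2.23 = 2.07 km.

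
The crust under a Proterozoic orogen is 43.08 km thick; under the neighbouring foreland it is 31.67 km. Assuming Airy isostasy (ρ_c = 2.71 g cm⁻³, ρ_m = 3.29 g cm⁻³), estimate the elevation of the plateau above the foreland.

2.01 km

Excess crust Δ = 43.08 km − 31.67 km = 11.41 km, split between elevation h and root r with h + r = Δ.
Airy balance ρ_c h = (ρ_m − ρ_c) r gives r = h ρ_c/(ρ_m − ρ_c), so h (1 + ρ_c/(ρ_m − ρ_c)) = Δ, i.e. h = Δ (ρ_m − ρ_c)/ρ_m.
h = 11.41 km × 0.58/3.29 = 2.01 km.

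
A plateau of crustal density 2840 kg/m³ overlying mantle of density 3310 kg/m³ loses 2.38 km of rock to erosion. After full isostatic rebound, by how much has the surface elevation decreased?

Rebound u = e ρ_c/ρ_m = 2.38 km × 2840/3310 = 2.042 km.
Net surface drop = e − u = 2.38 km − 2.042 km = e (ρ_m − ρ_c)/ρ_m = 0.338 km.

0.338 km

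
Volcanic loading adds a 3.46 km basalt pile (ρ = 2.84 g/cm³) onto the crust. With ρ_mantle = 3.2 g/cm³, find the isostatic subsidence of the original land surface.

3.07 km

Subaerial loading: s = t ρ_load / ρ_m.
s = 3.46 km × 2.84/3.2 = 3.07 km.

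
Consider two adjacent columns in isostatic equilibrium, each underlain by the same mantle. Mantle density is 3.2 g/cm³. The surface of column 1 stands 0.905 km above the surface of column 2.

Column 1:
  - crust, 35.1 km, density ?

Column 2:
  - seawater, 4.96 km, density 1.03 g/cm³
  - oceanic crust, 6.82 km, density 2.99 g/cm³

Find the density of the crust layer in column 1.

2.77 g/cm³

Take the compensation level at the base of the deeper column (depth z_c below the surface of column 1) and equate Σ ρ_i t_i down to z_c; mantle fills any gap and the z_c terms cancel.
Column 1: 35.1×ρ + (z_c − 35.1)×3.2
Column 2: 0.905×0 + 4.96×1.03 + 6.82×2.99 + (z_c − 0.905 − 11.78)×3.2
The z_c×3.2 term appears on both sides and cancels. Collect the known terms of each column as K = Σ(ρt)_known − 3.2 × (depth of known layers): K_1 = 0 − 3.2×35.1 = −112.32; K_2 = 25.5006 − 3.2×(0.905 + 11.78) = −15.0914.
Balance: K_1 + 35.1×ρ = K_2, so ρ = (K_2 − K_1)/35.1 = 97.2286/35.1 = 2.77 g/cm³.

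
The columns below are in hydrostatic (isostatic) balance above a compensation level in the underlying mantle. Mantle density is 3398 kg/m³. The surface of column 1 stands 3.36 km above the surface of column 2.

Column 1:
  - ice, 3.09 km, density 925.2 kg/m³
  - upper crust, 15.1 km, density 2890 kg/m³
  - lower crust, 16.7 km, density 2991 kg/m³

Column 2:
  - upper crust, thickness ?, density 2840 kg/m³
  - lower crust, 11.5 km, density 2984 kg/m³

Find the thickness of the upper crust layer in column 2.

Take the compensation level at the base of the deeper column (depth z_c below the surface of column 1) and equate Σ ρ_i t_i down to z_c; mantle fills any gap and the z_c terms cancel.
Column 1: 3.09×925.2 + 15.1×2890 + 16.7×2991 + (z_c − 34.89)×3398
Column 2: 3.36×0 + x×2840 + 11.5×2984 + (z_c − 3.36 − 11.5 − x)×3398
The z_c×3398 term appears on both sides and cancels. Collect the known terms of each column as K = Σ(ρt)_known − 3398 × (depth of known layers): K_1 = 96447.568 − 3398×34.89 = −22108.652; K_2 = 34316 − 3398×(3.36 + 11.5) = −16178.28.
Balance: K_1 = K_2 − x×(3398 − 2840), so x = (K_2 − K_1)/(3398 − 2840) = 5930.37/558 = 10.6 km.

10.6 km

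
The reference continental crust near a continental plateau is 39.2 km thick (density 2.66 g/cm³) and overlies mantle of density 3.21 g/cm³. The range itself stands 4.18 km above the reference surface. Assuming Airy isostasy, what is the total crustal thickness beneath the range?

63.6 km

Root depth r = h ρ_c / (ρ_m − ρ_c) = 4.18 km × 2.66 / 0.55 = 20.22 km.
Total thickness = T + h + r = 39.2 km + 4.18 km + 20.22 km = 63.6 km.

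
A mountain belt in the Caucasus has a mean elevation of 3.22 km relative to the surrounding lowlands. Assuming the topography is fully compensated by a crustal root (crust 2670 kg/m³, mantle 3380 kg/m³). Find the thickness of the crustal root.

12.1 km

Isostatic balance requires: the weight of the topography is balanced by the buoyancy of the root, ρ_c h = (ρ_m − ρ_c) r.
r = h · ρ_c / (ρ_m − ρ_c) = 3.22 km × 2670 / (3380 − 2670) = 12.1 km.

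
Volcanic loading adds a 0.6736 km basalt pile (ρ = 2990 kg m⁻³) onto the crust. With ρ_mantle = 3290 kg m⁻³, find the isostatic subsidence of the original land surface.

Subaerial loading: s = t ρ_load / ρ_m.
s = 0.6736 km × 2990/3290 = 0.612 km.

0.612 km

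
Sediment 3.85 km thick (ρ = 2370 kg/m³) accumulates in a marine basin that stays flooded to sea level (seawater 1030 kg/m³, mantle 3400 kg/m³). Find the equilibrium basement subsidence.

Submarine loading: the sediment displaces seawater, and the subsidence is in turn flooded, so s (ρ_m − ρ_w) = t (ρ_sed − ρ_w).
s = 3.85 km × (2370 − 1030) / (3400 − 1030) = 2.18 km.

2.18 km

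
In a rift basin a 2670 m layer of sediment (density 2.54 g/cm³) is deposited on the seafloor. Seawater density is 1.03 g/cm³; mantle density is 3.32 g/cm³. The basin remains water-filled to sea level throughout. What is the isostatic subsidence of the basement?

1760 m

Submarine loading: the sediment displaces seawater, and the subsidence is in turn flooded, so s (ρ_m − ρ_w) = t (ρ_sed − ρ_w).
s = 2670 m × (2.54 − 1.03) / (3.32 − 1.03) = 1760 m.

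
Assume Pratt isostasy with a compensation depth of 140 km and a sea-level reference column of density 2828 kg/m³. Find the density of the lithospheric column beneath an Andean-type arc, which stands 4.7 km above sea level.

Pratt balance: ρ_ref D = ρ (D + h).
ρ = ρ_ref D/(D + h) = 2828 × 140 km/(140 km + 4.7 km) = 2740 kg/m³.

2740 kg/m³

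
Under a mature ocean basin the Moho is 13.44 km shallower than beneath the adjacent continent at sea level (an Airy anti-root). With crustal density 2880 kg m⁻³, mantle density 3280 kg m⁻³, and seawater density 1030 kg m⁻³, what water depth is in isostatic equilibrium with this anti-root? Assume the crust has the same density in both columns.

Replacing a thickness d of crust by seawater at the top must be balanced by replacing crust with mantle at the base: d (ρ_c − ρ_w) = a (ρ_m − ρ_c).
d = a (ρ_m − ρ_c)/(ρ_c − ρ_w) = 13.44 km × 400/1850 = 2.91 km.

2.91 km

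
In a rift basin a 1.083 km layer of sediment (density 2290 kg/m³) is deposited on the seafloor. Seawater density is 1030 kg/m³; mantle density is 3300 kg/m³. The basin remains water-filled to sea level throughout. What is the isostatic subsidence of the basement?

Submarine loading: the sediment displaces seawater, and the subsidence is in turn flooded, so s (ρ_m − ρ_w) = t (ρ_sed − ρ_w).
s = 1.083 km × (2290 − 1030) / (3300 − 1030) = 0.601 km.

0.601 km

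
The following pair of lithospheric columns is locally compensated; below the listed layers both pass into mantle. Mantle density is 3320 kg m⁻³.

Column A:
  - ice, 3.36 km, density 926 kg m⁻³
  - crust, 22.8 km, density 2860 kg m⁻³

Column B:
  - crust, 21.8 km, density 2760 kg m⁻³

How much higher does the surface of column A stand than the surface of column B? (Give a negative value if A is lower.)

For any compensation level in the mantle, the mantle terms cancel and isostasy reduces to e = (Σt_A − Σt_B) − (Σ(ρt)_A − Σ(ρt)_B) / ρ_m.
Σt_A = 26.16 km; Σt_B = 21.8 km; Σ(ρt)_A = 68319.36; Σ(ρt)_B = 60168 (in km·kg m⁻³).
e = (26.16 − 21.8) − (68319.36 − 60168) / 3320 = 1.9 km.

1.9 km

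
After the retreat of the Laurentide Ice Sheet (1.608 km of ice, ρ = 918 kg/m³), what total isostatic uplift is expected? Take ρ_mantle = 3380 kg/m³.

0.437 km

Removing the load lets mantle flow back in; uplift u satisfies ρ_ice t = ρ_m u.
u = t ρ_ice/ρ_m = 1.608 km × 918/3380 = 0.437 km.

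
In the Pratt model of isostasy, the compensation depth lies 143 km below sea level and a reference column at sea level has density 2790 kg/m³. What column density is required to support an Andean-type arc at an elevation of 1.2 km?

Pratt balance: ρ_ref D = ρ (D + h).
ρ = ρ_ref D/(D + h) = 2790 × 143 km/(143 km + 1.2 km) = 2770 kg/m³.

2770 kg/m³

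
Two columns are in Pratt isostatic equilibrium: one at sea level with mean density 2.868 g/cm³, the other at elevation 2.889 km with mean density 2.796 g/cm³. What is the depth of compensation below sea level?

ρ_ref D = ρ (D + h) → D (ρ_ref − ρ) = ρ h.
D = ρ h/(ρ_ref − ρ) = 2.796 × 2.889 km/(2.868 − 2.796) = 112 km.

112 km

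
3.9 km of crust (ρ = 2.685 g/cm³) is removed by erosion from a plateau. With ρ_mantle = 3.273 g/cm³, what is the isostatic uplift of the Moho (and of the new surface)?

3.2 km

Unloading: uplift u = e ρ_c/ρ_m = 3.9 km × 2.685/3.273 = 3.2 km.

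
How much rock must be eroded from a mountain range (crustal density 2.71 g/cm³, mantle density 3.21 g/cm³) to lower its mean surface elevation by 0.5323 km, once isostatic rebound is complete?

Net drop Δ = e − u = e − e ρ_c/ρ_m = e (ρ_m − ρ_c)/ρ_m.
e = Δ ρ_m/(ρ_m − ρ_c) = 0.5323 km × 3.21/0.5 = 3.42 km.

3.42 km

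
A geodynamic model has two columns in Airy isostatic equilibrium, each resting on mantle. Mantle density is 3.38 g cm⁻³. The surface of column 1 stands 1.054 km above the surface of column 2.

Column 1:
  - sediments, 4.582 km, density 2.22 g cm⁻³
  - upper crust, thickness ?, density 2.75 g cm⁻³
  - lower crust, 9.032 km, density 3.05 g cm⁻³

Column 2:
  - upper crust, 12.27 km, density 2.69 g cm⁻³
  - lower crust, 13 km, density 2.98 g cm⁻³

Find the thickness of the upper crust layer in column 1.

14.2 km

Take the compensation level at the base of the deeper column (depth z_c below the surface of column 1) and equate Σ ρ_i t_i down to z_c; mantle fills any gap and the z_c terms cancel.
Column 1: 4.582×2.22 + x×2.75 + 9.032×3.05 + (z_c − 13.614 − x)×3.38
Column 2: 1.054×0 + 12.27×2.69 + 13×2.98 + (z_c − 1.054 − 25.27)×3.38
The z_c×3.38 term appears on both sides and cancels. Collect the known terms of each column as K = Σ(ρt)_known − 3.38 × (depth of known layers): K_1 = 37.71964 − 3.38×13.614 = −8.29568; K_2 = 71.7463 − 3.38×(1.054 + 25.27) = −17.22882.
Balance: K_1 − x×(3.38 − 2.75) = K_2, so x = (K_1 − K_2)/(3.38 − 2.75) = 8.93314/0.63 = 14.2 km.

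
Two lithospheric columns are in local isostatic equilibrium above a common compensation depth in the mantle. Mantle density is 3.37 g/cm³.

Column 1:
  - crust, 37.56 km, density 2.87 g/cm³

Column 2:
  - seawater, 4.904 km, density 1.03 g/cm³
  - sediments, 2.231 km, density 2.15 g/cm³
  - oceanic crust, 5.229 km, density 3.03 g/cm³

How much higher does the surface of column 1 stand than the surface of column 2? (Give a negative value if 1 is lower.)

For any compensation level in the mantle, the mantle terms cancel and isostasy reduces to e = (Σt_1 − Σt_2) − (Σ(ρt)_1 − Σ(ρt)_2) / ρ_m.
Σt_1 = 37.56 km; Σt_2 = 12.364 km; Σ(ρt)_1 = 107.7972; Σ(ρt)_2 = 25.69164 (in km·g/cm³).
e = (37.56 − 12.364) − (107.7972 − 25.69164) / 3.37 = 0.832 km.

0.832 km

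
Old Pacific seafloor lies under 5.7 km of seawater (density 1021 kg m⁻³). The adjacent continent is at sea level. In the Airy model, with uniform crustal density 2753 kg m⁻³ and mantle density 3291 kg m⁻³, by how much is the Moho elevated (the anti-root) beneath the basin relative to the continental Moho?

For local isostatic compensation: replacing crust with seawater at the top is compensated by replacing crust with mantle at the base: d (ρ_c − ρ_w) = a (ρ_m − ρ_c).
a = d (ρ_c − ρ_w)/(ρ_m − ρ_c) = 5.7 km × 1732/538 = 18.4 km.

18.4 km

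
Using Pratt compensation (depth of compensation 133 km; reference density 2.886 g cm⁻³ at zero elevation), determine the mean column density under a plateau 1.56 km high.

2.85 g cm⁻³

Pratt balance: ρ_ref D = ρ (D + h).
ρ = ρ_ref D/(D + h) = 2.886 × 133 km/(133 km + 1.56 km) = 2.85 g cm⁻³.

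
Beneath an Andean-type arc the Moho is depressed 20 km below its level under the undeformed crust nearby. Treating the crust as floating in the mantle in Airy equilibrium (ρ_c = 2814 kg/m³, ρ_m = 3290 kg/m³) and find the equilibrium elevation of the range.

By Archimedes' principle applied to the lithosphere: ρ_c h = (ρ_m − ρ_c) r.
h = r (ρ_m − ρ_c) / ρ_c = 20 km × (3290 − 2814) / 2814 = 3.38 km.

3.38 km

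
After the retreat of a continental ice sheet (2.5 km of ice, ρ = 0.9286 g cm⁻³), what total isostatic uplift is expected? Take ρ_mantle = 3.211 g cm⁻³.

Removing the load lets mantle flow back in; uplift u satisfies ρ_ice t = ρ_m u.
u = t ρ_ice/ρ_m = 2.5 km × 0.9286/3.211 = 0.723 km.

0.723 km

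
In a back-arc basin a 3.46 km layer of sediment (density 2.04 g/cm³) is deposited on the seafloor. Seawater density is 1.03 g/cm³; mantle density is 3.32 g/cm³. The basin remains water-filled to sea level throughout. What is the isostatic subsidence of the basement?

Submarine loading: the sediment displaces seawater, and the subsidence is in turn flooded, so s (ρ_m − ρ_w) = t (ρ_sed − ρ_w).
s = 3.46 km × (2.04 − 1.03) / (3.32 − 1.03) = 1.53 km.

1.53 km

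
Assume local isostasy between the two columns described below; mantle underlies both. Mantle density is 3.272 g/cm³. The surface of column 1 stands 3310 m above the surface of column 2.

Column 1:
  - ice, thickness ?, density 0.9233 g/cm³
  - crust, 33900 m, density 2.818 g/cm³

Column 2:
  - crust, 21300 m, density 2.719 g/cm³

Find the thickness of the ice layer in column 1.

3070 m

Take the compensation level at the base of the deeper column (depth z_c below the surface of column 1) and equate Σ ρ_i t_i down to z_c; mantle fills any gap and the z_c terms cancel.
Column 1: x×0.9233 + 33900×2.818 + (z_c − 33900 − x)×3.272
Column 2: 3310×0 + 21300×2.719 + (z_c − 3310 − 21300)×3.272
The z_c×3.272 term appears on both sides and cancels. Collect the known terms of each column as K = Σ(ρt)_known − 3.272 × (depth of known layers): K_1 = 95530.2 − 3.272×33900 = −15390.6; K_2 = 57914.7 − 3.272×(3310 + 21300) = −22609.22.
Balance: K_1 − x×(3.272 − 0.9233) = K_2, so x = (K_1 − K_2)/(3.272 − 0.9233) = 7218.62/2.3487 = 3070 m.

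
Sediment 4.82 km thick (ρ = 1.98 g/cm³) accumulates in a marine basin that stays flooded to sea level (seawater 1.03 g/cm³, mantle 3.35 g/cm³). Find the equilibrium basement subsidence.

Submarine loading: the sediment displaces seawater, and the subsidence is in turn flooded, so s (ρ_m − ρ_w) = t (ρ_sed − ρ_w).
s = 4.82 km × (1.98 − 1.03) / (3.35 − 1.03) = 1.97 km.

1.97 km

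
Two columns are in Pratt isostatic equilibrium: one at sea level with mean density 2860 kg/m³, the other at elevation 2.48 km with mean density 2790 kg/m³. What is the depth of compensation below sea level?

98.8 km

ρ_ref D = ρ (D + h) → D (ρ_ref − ρ) = ρ h.
D = ρ h/(ρ_ref − ρ) = 2790 × 2.48 km/(2860 − 2790) = 98.8 km.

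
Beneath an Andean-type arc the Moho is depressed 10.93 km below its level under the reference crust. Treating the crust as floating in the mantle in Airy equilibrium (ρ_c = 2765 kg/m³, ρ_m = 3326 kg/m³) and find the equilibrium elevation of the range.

By Archimedes' principle applied to the lithosphere: ρ_c h = (ρ_m − ρ_c) r.
h = r (ρ_m − ρ_c) / ρ_c = 10.93 km × (3326 − 2765) / 2765 = 2.22 km.

2.22 km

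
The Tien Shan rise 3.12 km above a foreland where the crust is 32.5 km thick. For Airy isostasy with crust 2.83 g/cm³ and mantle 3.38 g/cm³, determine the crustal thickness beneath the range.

51.7 km

Root depth r = h ρ_c / (ρ_m − ρ_c) = 3.12 km × 2.83 / 0.55 = 16.05 km.
Total thickness = T + h + r = 32.5 km + 3.12 km + 16.05 km = 51.7 km.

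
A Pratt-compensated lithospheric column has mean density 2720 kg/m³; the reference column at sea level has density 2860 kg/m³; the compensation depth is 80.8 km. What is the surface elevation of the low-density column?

4.16 km

ρ_ref D = ρ (D + h) → h = D (ρ_ref − ρ)/ρ.
h = 80.8 km × (2860 − 2720)/2720 = 4.16 km.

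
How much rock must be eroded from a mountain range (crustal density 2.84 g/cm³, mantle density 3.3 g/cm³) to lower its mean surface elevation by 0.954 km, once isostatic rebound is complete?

Net drop Δ = e − u = e − e ρ_c/ρ_m = e (ρ_m − ρ_c)/ρ_m.
e = Δ ρ_m/(ρ_m − ρ_c) = 0.954 km × 3.3/0.46 = 6.84 km.

6.84 km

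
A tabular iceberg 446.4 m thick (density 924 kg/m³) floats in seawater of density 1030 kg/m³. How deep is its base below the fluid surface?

400 m

Draft d = t ρ_obj/ρ_fluid = 446.4 m × 924/1030 = 400 m.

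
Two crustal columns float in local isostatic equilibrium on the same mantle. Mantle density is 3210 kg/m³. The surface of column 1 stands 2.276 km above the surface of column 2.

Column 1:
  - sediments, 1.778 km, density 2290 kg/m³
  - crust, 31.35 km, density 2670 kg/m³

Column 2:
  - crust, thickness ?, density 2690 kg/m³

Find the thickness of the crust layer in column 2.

Take the compensation level at the base of the deeper column (depth z_c below the surface of column 1) and equate Σ ρ_i t_i down to z_c; mantle fills any gap and the z_c terms cancel.
Column 1: 1.778×2290 + 31.35×2670 + (z_c − 33.128)×3210
Column 2: 2.276×0 + x×2690 + (z_c − 2.276 − 0 − x)×3210
The z_c×3210 term appears on both sides and cancels. Collect the known terms of each column as K = Σ(ρt)_known − 3210 × (depth of known layers): K_1 = 87776.12 − 3210×33.128 = −18564.76; K_2 = 0 − 3210×(2.276 + 0) = −7305.96.
Balance: K_1 = K_2 − x×(3210 − 2690), so x = (K_2 − K_1)/(3210 − 2690) = 11258.8/520 = 21.7 km.

21.7 km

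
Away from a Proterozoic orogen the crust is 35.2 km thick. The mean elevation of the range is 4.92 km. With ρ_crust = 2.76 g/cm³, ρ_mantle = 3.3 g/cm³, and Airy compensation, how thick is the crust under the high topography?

Root depth r = h ρ_c / (ρ_m − ρ_c) = 4.92 km × 2.76 / 0.54 = 25.15 km.
Total thickness = T + h + r = 35.2 km + 4.92 km + 25.15 km = 65.3 km.

65.3 km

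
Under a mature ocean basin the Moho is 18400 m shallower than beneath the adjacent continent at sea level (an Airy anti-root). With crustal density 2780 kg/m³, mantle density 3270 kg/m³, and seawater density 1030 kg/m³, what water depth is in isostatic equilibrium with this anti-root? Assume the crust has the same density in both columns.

5150 m

Replacing a thickness d of crust by seawater at the top must be balanced by replacing crust with mantle at the base: d (ρ_c − ρ_w) = a (ρ_m − ρ_c).
d = a (ρ_m − ρ_c)/(ρ_c − ρ_w) = 18400 m × 490/1750 = 5150 m.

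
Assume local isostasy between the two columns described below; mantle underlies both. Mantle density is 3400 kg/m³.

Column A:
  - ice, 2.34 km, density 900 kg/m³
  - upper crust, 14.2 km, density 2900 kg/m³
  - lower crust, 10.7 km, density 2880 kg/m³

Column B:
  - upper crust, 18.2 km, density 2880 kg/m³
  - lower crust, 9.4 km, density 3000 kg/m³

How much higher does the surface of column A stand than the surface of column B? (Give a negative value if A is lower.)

For any compensation level in the mantle, the mantle terms cancel and isostasy reduces to e = (Σt_A − Σt_B) − (Σ(ρt)_A − Σ(ρt)_B) / ρ_m.
Σt_A = 27.24 km; Σt_B = 27.6 km; Σ(ρt)_A = 74102; Σ(ρt)_B = 80616 (in km·kg/m³).
e = (27.24 − 27.6) − (74102 − 80616) / 3400 = 1.56 km.

1.56 km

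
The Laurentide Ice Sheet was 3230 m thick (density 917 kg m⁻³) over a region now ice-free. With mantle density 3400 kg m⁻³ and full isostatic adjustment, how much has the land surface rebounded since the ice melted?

Removing the load lets mantle flow back in; uplift u satisfies ρ_ice t = ρ_m u.
u = t ρ_ice/ρ_m = 3230 m × 917/3400 = 871 m.

871 m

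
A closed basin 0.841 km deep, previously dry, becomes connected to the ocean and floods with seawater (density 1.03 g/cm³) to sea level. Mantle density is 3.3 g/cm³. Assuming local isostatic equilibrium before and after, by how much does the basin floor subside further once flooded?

After flooding the water column is d + s deep. Its weight must equal the weight of mantle displaced by the extra subsidence s: (d + s) ρ_w = s ρ_m.
s = d ρ_w / (ρ_m − ρ_w) = 0.841 km × 1.03/(3.3 − 1.03) = 0.382 km.

0.382 km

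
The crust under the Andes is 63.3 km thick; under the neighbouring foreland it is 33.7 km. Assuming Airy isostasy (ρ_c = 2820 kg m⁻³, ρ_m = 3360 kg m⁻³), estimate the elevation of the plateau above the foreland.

4.76 km

Excess crust Δ = 63.3 km − 33.7 km = 29.6 km, split between elevation h and root r with h + r = Δ.
Airy balance ρ_c h = (ρ_m − ρ_c) r gives r = h ρ_c/(ρ_m − ρ_c), so h (1 + ρ_c/(ρ_m − ρ_c)) = Δ, i.e. h = Δ (ρ_m − ρ_c)/ρ_m.
h = 29.6 km × 540/3360 = 4.76 km.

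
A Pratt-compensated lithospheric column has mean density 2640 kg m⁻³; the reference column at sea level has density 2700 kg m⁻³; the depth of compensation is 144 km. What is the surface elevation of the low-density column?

3.27 km

ρ_ref D = ρ (D + h) → h = D (ρ_ref − ρ)/ρ.
h = 144 km × (2700 − 2640)/2640 = 3.27 km.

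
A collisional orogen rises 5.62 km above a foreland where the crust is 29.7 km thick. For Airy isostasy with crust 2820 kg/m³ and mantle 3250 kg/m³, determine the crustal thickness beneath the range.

Root depth r = h ρ_c / (ρ_m − ρ_c) = 5.62 km × 2820 / 430 = 36.86 km.
Total thickness = T + h + r = 29.7 km + 5.62 km + 36.86 km = 72.2 km.

72.2 km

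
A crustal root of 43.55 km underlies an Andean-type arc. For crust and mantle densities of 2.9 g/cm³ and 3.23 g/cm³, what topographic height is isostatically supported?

For local isostatic compensation: ρ_c h = (ρ_m − ρ_c) r.
h = r (ρ_m − ρ_c) / ρ_c = 43.55 km × (3.23 − 2.9) / 2.9 = 4.96 km.

4.96 km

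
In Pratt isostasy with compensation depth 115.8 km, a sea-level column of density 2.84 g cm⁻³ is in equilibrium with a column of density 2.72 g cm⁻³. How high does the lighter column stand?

ρ_ref D = ρ (D + h) → h = D (ρ_ref − ρ)/ρ.
h = 115.8 km × (2.84 − 2.72)/2.72 = 5.11 km.

5.11 km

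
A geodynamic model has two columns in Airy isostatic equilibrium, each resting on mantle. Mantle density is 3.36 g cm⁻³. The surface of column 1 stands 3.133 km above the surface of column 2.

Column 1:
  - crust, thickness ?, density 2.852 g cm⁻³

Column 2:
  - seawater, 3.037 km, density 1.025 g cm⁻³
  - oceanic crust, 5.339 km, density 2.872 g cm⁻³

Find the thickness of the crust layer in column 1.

39.8 km

Take the compensation level at the base of the deeper column (depth z_c below the surface of column 1) and equate Σ ρ_i t_i down to z_c; mantle fills any gap and the z_c terms cancel.
Column 1: x×2.852 + (z_c − 0 − x)×3.36
Column 2: 3.133×0 + 3.037×1.025 + 5.339×2.872 + (z_c − 3.133 − 8.376)×3.36
The z_c×3.36 term appears on both sides and cancels. Collect the known terms of each column as K = Σ(ρt)_known − 3.36 × (depth of known layers): K_1 = 0 − 3.36×0 = 0; K_2 = 18.446533 − 3.36×(3.133 + 8.376) = −20.223707.
Balance: K_1 − x×(3.36 − 2.852) = K_2, so x = (K_1 − K_2)/(3.36 − 2.852) = 20.2237/0.508 = 39.8 km.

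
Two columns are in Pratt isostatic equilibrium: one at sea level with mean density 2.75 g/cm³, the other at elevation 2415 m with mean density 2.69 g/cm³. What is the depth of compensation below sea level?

108000 m

ρ_ref D = ρ (D + h) → D (ρ_ref − ρ) = ρ h.
D = ρ h/(ρ_ref − ρ) = 2.69 × 2415 m/(2.75 − 2.69) = 108000 m.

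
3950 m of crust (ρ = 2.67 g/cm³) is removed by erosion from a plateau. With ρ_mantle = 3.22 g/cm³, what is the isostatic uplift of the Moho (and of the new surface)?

Unloading: uplift u = e ρ_c/ρ_m = 3950 m × 2.67/3.22 = 3280 m.

3280 m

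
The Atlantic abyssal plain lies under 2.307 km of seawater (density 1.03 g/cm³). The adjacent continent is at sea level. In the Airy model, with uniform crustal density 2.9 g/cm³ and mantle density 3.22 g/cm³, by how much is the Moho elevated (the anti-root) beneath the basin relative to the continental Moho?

For local isostatic compensation: replacing crust with seawater at the top is compensated by replacing crust with mantle at the base: d (ρ_c − ρ_w) = a (ρ_m − ρ_c).
a = d (ρ_c − ρ_w)/(ρ_m − ρ_c) = 2.307 km × 1.87/0.32 = 13.5 km.

13.5 km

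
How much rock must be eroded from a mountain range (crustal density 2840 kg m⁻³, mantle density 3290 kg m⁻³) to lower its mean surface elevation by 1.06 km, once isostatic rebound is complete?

7.75 km

Net drop Δ = e − u = e − e ρ_c/ρ_m = e (ρ_m − ρ_c)/ρ_m.
e = Δ ρ_m/(ρ_m − ρ_c) = 1.06 km × 3290/450 = 7.75 km.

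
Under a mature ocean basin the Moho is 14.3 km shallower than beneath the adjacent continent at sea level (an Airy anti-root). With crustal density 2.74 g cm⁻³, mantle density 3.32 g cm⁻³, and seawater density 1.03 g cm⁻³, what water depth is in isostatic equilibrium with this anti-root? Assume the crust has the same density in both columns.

Replacing a thickness d of crust by seawater at the top must be balanced by replacing crust with mantle at the base: d (ρ_c − ρ_w) = a (ρ_m − ρ_c).
d = a (ρ_m − ρ_c)/(ρ_c − ρ_w) = 14.3 km × 0.58/1.71 = 4.85 km.

4.85 km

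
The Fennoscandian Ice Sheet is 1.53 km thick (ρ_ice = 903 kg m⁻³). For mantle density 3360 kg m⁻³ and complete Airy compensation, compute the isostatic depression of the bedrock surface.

For local isostatic compensation: the ice load ρ_ice t is balanced by mantle displaced below, ρ_m s.
s = t ρ_ice / ρ_m = 1.53 km × 903/3360 = 0.411 km.

0.411 km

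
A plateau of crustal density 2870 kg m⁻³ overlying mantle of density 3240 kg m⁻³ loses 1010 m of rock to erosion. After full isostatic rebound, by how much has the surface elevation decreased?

115 m

Rebound u = e ρ_c/ρ_m = 1010 m × 2870/3240 = 894.7 m.
Net surface drop = e − u = 1010 m − 894.7 m = e (ρ_m − ρ_c)/ρ_m = 115 m.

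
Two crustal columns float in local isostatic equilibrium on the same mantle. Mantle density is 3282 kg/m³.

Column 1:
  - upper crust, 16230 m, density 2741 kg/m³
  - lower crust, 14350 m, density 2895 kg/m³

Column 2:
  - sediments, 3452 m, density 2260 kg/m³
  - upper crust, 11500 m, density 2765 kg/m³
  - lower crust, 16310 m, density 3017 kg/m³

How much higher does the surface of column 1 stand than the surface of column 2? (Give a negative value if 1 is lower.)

For any compensation level in the mantle, the mantle terms cancel and isostasy reduces to e = (Σt_1 − Σt_2) − (Σ(ρt)_1 − Σ(ρt)_2) / ρ_m.
Σt_1 = 30580 m; Σt_2 = 31262 m; Σ(ρt)_1 = 86029680; Σ(ρt)_2 = 88806290 (in m·kg/m³).
e = (30580 − 31262) − (86029680 − 88806290) / 3282 = 164 m.

164 m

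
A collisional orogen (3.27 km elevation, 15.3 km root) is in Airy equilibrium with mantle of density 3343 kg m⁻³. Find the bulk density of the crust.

2750 kg m⁻³

ρ_c h = (ρ_m − ρ_c) r → ρ_c (h + r) = ρ_m r → ρ_c = ρ_m r / (h + r).
ρ_c = 3343 × 15.3 km / (3.27 km + 15.3 km) = 2750 kg m⁻³.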